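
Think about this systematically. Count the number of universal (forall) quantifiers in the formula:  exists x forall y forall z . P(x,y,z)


Quantifier prefix: exists x forall y forall z
Mark each quantifier type:
  E U U
Universal count = 2, Existential count = 1
Asked for universal (forall) quantifiers: 2

2


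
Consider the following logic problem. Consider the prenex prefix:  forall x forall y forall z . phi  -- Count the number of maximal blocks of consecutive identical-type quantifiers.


Quantifier-type sequence: A A A  (A=forall, E=exists)
Group into maximal same-type runs:
  Ax3
Number of blocks = 1

1


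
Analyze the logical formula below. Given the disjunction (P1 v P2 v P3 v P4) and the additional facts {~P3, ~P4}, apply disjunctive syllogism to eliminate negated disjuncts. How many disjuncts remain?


Original disjuncts (4): P1, P2, P3, P4
Negated (eliminate): ~P3, ~P4
Remaining disjuncts: P1, P2
Count = 4 - 2 = 2

2


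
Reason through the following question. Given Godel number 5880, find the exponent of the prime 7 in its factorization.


Factorize 5880 by dividing by 7 repeatedly.
Division steps: 7 divides 5880 exactly 2 time(s).
Exponent of 7 = 2

2


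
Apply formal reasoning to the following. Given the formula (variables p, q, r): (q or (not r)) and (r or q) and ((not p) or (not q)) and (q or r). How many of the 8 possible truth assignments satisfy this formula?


Evaluate all 8 assignments for p, q, r:
p=0, q=0, r=0: 0
p=0, q=0, r=1: 0
p=0, q=1, r=0: 1
p=0, q=1, r=1: 1
p=1, q=0, r=0: 0
p=1, q=0, r=1: 0
p=1, q=1, r=0: 0
p=1, q=1, r=1: 0
Satisfying count = 2

2


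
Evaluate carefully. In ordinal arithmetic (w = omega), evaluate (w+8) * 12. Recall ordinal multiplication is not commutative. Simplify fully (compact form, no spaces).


Compute (w+8) * 12.
Ordinal * is associative and left-distributive over +, but NOT commutative; for finite n>1, n*w = w but w*n stays w*n.
(w+8) * 12 = (w+8) repeated 12 times. Each intermediate +8 is absorbed by the following w; only the last survives: w*12+8.
Result = w*12+8

w*12+8


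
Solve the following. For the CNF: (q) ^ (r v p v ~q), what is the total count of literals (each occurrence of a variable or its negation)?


Counting literals in each clause:
Clause 1: 1 literal(s)
Clause 2: 3 literal(s)
Total = 4

4


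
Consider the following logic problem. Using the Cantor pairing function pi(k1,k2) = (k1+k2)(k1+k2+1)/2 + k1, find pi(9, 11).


k1 + k2 = 20
(k1+k2)(k1+k2+1)/2 = 20 * 21 / 2 = 210
pi = 210 + 9 = 219

219


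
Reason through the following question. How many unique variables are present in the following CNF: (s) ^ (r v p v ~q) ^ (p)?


Identify each variable that appears in the formula.
Variables found: p, q, r, s
Count = 4

4


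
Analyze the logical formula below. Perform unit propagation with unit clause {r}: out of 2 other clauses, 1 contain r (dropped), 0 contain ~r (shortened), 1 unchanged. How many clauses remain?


Satisfied (removed): 1
Shortened (remain): 0
Unchanged (remain): 1
Remaining = 0 + 1 = 1

1


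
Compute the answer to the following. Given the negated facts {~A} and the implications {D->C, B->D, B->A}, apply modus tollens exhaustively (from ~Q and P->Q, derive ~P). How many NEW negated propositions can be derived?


Initial negated facts: {~A}
Apply modus tollens to closure:
  ~A and B->A  =>  ~B
Final negated: {~A, ~B}
New negations: {~B}
Count = 1

1


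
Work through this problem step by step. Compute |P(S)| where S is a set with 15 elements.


The power set of a set with n elements has 2^n elements.
|P(S)| = 2^15 = 32768

32768


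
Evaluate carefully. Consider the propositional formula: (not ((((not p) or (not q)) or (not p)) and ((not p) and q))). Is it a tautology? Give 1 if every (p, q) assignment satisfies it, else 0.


Check all 4 assignments:
p=0, q=0: 1
p=0, q=1: 0
p=1, q=0: 1
p=1, q=1: 1
Satisfying count = 3/4.
Tautology iff count = 4: no.

0


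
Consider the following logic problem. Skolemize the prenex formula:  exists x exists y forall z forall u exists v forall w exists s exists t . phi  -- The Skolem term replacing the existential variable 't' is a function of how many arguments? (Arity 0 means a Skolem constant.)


Quantifier prefix: exists x exists y forall z forall u exists v forall w exists s exists t
't' is existentially quantified at position 8.
Universal variables preceding it: z, u, w
Skolem function arity = 3

3


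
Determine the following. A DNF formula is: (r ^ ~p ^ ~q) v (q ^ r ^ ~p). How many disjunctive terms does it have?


A DNF formula is a disjunction of terms (conjunctions).
Terms are separated by v.
Counting the disjuncts: 2 terms.

2


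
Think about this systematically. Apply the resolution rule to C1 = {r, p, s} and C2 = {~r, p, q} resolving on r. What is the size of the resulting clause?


Remove r from C1 and ~r from C2.
C1 remainder: {p, s}
C2 remainder: {p, q}
Union (resolvent): {p, q, s}
Resolvent has 3 literal(s).

3


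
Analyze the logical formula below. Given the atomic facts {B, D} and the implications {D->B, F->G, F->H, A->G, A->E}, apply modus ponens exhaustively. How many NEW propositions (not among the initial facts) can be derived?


Initial facts: {B, D}
Apply modus ponens to closure:
  (no implication fires)
Final known: {B, D}
New propositions: {(none)}
Count = 0

0


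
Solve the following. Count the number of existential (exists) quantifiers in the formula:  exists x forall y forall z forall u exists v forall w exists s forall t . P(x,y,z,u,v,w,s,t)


Quantifier prefix: exists x forall y forall z forall u exists v forall w exists s forall t
Mark each quantifier type:
  E U U U E U E U
Universal count = 5, Existential count = 3
Asked for existential (exists) quantifiers: 3

3


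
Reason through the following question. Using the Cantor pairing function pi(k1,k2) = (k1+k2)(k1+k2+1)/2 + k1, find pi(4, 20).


k1 + k2 = 24
(k1+k2)(k1+k2+1)/2 = 24 * 25 / 2 = 300
pi = 300 + 4 = 304

304


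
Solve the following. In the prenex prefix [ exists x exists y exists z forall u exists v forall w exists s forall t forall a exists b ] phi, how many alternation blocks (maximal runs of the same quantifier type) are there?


Quantifier-type sequence: E E E A E A E A A E  (A=forall, E=exists)
Group into maximal same-type runs:
  Ex3 | Ax1 | Ex1 | Ax1 | Ex1 | Ax2 | Ex1
Number of blocks = 7

7


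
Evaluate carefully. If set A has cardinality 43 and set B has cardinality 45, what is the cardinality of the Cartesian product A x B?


The Cartesian product A x B contains all ordered pairs (a, b).
|A x B| = |A| * |B| = 43 * 45 = 1935

1935


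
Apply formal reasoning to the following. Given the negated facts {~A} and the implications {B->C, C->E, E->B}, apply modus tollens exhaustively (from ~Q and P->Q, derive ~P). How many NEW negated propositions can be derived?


Initial negated facts: {~A}
Apply modus tollens to closure:
  (no implication fires)
Final negated: {~A}
New negations: {(none)}
Count = 0

0


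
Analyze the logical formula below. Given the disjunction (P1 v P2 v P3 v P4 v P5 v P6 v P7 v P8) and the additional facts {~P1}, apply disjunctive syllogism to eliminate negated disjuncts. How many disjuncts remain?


Original disjuncts (8): P1, P2, P3, P4, P5, P6, P7, P8
Negated (eliminate): ~P1
Remaining disjuncts: P2, P3, P4, P5, P6, P7, P8
Count = 8 - 1 = 7

7


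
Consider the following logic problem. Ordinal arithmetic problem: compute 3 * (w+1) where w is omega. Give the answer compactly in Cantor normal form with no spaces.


Compute 3 * (w+1).
Ordinal * is associative and left-distributive over +, but NOT commutative; for finite n>1, n*w = w but w*n stays w*n.
By left-distributivity: 3 * (w+1) = 3*w + 3*1 = w + 3 = w+3.
Result = w+3

w+3


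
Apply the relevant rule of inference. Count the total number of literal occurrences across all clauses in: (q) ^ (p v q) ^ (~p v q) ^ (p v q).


Counting literals in each clause:
Clause 1: 1 literal(s)
Clause 2: 2 literal(s)
Clause 3: 2 literal(s)
Clause 4: 2 literal(s)
Total = 7

7


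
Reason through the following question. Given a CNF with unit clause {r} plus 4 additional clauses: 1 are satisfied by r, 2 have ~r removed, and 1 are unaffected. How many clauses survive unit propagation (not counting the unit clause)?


Satisfied (removed): 1
Shortened (remain): 2
Unchanged (remain): 1
Remaining = 2 + 1 = 3

3


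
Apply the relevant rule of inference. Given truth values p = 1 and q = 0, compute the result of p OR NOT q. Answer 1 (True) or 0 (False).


p = 1, q = 0
Operation: p OR NOT q
Evaluate: 1 OR NOT 0 = 1

1


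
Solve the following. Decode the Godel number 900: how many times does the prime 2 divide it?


Factorize 900 by dividing by 2 repeatedly.
Division steps: 2 divides 900 exactly 2 time(s).
Exponent of 2 = 2

2


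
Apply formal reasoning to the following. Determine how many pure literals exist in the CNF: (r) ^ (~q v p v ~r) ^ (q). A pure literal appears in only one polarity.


Check each variable for pure literal status:
p: pure positive
q: mixed (not pure)
r: mixed (not pure)
Pure literal count = 1

1


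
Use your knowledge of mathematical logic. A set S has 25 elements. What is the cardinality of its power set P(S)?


The power set of a set with n elements has 2^n elements.
|P(S)| = 2^25 = 33554432

33554432


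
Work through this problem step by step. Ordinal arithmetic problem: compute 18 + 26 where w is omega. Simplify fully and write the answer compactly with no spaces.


Compute 18 + 26.
Ordinal + is associative but NOT commutative; for finite n>0, n + w = w but w + n stays w+n.
Both operands finite; ordinal + agrees with natural +: 18 + 26 = 44.
Result = 44

44


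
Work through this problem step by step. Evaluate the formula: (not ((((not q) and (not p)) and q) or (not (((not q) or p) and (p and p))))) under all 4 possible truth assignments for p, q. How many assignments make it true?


Check all 4 assignments:
p=0, q=0: 0
p=0, q=1: 0
p=1, q=0: 1
p=1, q=1: 1
Count of True = 2

2


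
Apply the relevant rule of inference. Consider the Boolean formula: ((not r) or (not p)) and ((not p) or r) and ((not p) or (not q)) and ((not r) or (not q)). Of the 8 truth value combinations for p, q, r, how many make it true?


Evaluate all 8 assignments for p, q, r:
p=0, q=0, r=0: 1
p=0, q=0, r=1: 1
p=0, q=1, r=0: 1
p=0, q=1, r=1: 0
p=1, q=0, r=0: 0
p=1, q=0, r=1: 0
p=1, q=1, r=0: 0
p=1, q=1, r=1: 0
Satisfying count = 3

3


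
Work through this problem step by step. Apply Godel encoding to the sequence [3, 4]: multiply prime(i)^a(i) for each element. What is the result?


Encode each element as an exponent of the corresponding prime:
  2^3 = 8
  3^4 = 81
Product = 8 * 81 = 648

648


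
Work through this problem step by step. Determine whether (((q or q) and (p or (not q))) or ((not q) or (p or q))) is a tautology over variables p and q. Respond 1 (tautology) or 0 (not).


Check all 4 assignments:
p=0, q=0: 1
p=0, q=1: 1
p=1, q=0: 1
p=1, q=1: 1
Satisfying count = 4/4.
Tautology iff count = 4: yes.

1


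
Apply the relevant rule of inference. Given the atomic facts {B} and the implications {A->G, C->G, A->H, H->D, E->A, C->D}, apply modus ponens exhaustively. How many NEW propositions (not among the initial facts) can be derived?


Initial facts: {B}
Apply modus ponens to closure:
  (no implication fires)
Final known: {B}
New propositions: {(none)}
Count = 0

0


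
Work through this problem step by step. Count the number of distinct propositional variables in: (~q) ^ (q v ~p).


Identify each variable that appears in the formula.
Variables found: p, q
Count = 2

2


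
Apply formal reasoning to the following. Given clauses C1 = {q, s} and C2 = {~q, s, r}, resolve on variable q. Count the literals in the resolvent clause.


Remove q from C1 and ~q from C2.
C1 remainder: {s}
C2 remainder: {s, r}
Union (resolvent): {r, s}
Resolvent has 2 literal(s).

2


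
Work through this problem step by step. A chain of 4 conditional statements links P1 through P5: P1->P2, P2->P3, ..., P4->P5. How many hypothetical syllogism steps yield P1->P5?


With 4 implications in a chain connecting 5 propositions:
P1->P2, P2->P3, ..., P4->P5
Steps needed = (number of implications) - 1 = 4 - 1 = 3

3


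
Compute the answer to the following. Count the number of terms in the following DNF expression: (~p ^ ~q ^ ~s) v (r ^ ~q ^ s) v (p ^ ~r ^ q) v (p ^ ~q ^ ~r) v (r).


A DNF formula is a disjunction of terms (conjunctions).
Terms are separated by v.
Counting the disjuncts: 5 terms.

5


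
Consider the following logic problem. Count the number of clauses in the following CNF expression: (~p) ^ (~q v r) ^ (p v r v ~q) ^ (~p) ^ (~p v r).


A CNF formula is a conjunction of clauses.
Clauses are separated by ^.
Counting the conjuncts: 5 clauses.

5


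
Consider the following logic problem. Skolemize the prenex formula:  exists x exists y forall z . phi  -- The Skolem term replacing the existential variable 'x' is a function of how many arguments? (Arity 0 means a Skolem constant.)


Quantifier prefix: exists x exists y forall z
'x' is existentially quantified at position 1.
No universal quantifiers precede it.
Skolem function arity = 0 (a Skolem constant)

0


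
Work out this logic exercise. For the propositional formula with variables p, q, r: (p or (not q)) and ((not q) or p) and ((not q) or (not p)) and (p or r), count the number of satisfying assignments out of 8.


Evaluate all 8 assignments for p, q, r:
p=0, q=0, r=0: 0
p=0, q=0, r=1: 1
p=0, q=1, r=0: 0
p=0, q=1, r=1: 0
p=1, q=0, r=0: 1
p=1, q=0, r=1: 1
p=1, q=1, r=0: 0
p=1, q=1, r=1: 0
Satisfying count = 3

3


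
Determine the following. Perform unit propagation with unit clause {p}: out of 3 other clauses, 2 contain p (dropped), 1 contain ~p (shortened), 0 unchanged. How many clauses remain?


Satisfied (removed): 2
Shortened (remain): 1
Unchanged (remain): 0
Remaining = 1 + 0 = 1

1


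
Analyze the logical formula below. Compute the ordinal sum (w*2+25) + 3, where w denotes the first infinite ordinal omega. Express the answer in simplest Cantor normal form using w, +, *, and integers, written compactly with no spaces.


Compute (w*2+25) + 3.
Ordinal + is associative but NOT commutative; for finite n>0, n + w = w but w + n stays w+n.
By associativity: (w*2+25) + 3 = w*2 + (25+3) = w*2+28.
Result = w*2+28

w*2+28


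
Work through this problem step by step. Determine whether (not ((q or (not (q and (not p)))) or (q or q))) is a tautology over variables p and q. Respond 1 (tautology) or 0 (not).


Check all 4 assignments:
p=0, q=0: 0
p=0, q=1: 0
p=1, q=0: 0
p=1, q=1: 0
Satisfying count = 0/4.
Tautology iff count = 4: no.

0


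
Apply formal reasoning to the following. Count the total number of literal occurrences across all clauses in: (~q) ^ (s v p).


Counting literals in each clause:
Clause 1: 1 literal(s)
Clause 2: 2 literal(s)
Total = 3

3


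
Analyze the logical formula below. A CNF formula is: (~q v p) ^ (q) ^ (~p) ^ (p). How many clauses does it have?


A CNF formula is a conjunction of clauses.
Clauses are separated by ^.
Counting the conjuncts: 4 clauses.

4


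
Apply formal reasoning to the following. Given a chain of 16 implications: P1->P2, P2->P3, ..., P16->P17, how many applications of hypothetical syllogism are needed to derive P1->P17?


With 16 implications in a chain connecting 17 propositions:
P1->P2, P2->P3, ..., P16->P17
Steps needed = (number of implications) - 1 = 16 - 1 = 15

15


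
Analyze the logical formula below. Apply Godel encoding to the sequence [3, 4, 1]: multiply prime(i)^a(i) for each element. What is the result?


Encode each element as an exponent of the corresponding prime:
  2^3 = 8
  3^4 = 81
  5^1 = 5
Product = 8 * 81 * 5 = 3240

3240


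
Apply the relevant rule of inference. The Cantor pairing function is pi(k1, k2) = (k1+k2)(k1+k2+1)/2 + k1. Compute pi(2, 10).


k1 + k2 = 12
(k1+k2)(k1+k2+1)/2 = 12 * 13 / 2 = 78
pi = 78 + 2 = 80

80


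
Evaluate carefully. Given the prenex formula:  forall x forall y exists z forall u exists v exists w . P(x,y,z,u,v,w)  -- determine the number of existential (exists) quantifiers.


Quantifier prefix: forall x forall y exists z forall u exists v exists w
Mark each quantifier type:
  U U E U E E
Universal count = 3, Existential count = 3
Asked for existential (exists) quantifiers: 3

3


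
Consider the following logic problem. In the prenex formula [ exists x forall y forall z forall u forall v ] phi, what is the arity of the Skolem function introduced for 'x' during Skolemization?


Quantifier prefix: exists x forall y forall z forall u forall v
'x' is existentially quantified at position 1.
No universal quantifiers precede it.
Skolem function arity = 0 (a Skolem constant)

0


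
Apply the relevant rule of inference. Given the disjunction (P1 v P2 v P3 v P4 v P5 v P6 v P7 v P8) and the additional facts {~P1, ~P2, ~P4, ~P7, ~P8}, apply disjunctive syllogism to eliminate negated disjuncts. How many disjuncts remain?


Original disjuncts (8): P1, P2, P3, P4, P5, P6, P7, P8
Negated (eliminate): ~P1, ~P2, ~P4, ~P7, ~P8
Remaining disjuncts: P3, P5, P6
Count = 8 - 5 = 3

3


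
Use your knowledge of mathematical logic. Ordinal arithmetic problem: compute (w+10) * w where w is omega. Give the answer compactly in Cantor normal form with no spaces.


Compute (w+10) * w.
Ordinal * is associative and left-distributive over +, but NOT commutative; for finite n>1, n*w = w but w*n stays w*n.
(w+10) * w = sup{(w+10)*k : k<w} = sup{w*k+10} = w^2 (the +10 tail is absorbed in the limit).
Result = w^2

w^2


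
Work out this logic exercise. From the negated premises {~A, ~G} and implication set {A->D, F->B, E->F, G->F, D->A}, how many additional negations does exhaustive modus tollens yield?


Initial negated facts: {~A, ~G}
Apply modus tollens to closure:
  ~A and D->A  =>  ~D
Final negated: {~A, ~D, ~G}
New negations: {~D}
Count = 1

1


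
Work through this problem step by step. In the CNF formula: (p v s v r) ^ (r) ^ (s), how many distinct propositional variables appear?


Identify each variable that appears in the formula.
Variables found: p, r, s
Count = 3

3


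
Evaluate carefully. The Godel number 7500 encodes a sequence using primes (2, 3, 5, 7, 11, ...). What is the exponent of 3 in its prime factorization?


Factorize 7500 by dividing by 3 repeatedly.
Division steps: 3 divides 7500 exactly 1 time(s).
Exponent of 3 = 1

1


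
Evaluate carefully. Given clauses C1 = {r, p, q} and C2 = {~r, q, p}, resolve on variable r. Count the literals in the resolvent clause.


Remove r from C1 and ~r from C2.
C1 remainder: {p, q}
C2 remainder: {q, p}
Union (resolvent): {p, q}
Resolvent has 2 literal(s).

2


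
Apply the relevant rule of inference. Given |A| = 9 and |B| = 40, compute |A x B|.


The Cartesian product A x B contains all ordered pairs (a, b).
|A x B| = |A| * |B| = 9 * 40 = 360

360


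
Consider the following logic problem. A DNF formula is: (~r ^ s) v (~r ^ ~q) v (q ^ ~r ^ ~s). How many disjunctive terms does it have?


A DNF formula is a disjunction of terms (conjunctions).
Terms are separated by v.
Counting the disjuncts: 3 terms.

3


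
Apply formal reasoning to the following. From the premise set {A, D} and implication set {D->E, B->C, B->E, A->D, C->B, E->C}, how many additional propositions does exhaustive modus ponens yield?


Initial facts: {A, D}
Apply modus ponens to closure:
  D and D->E  =>  E
  E and E->C  =>  C
  C and C->B  =>  B
Final known: {A, B, C, D, E}
New propositions: {B, C, E}
Count = 3

3


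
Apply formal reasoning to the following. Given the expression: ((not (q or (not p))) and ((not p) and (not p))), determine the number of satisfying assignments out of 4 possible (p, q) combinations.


Check all 4 assignments:
p=0, q=0: 0
p=0, q=1: 0
p=1, q=0: 0
p=1, q=1: 0
Count of True = 0

0


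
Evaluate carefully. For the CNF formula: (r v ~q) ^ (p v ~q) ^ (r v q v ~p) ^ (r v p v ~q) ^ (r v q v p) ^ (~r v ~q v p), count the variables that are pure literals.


Check each variable for pure literal status:
p: mixed (not pure)
q: mixed (not pure)
r: mixed (not pure)
Pure literal count = 0

0


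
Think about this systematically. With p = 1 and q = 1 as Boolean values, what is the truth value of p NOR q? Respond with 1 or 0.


p = 1, q = 1
Operation: p NOR q
Evaluate: 1 NOR 1 = 0

0


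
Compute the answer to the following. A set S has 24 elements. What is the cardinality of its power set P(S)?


The power set of a set with n elements has 2^n elements.
|P(S)| = 2^24 = 16777216

16777216


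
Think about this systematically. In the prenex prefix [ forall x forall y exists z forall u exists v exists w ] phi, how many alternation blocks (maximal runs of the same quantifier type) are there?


Quantifier-type sequence: A A E A E E  (A=forall, E=exists)
Group into maximal same-type runs:
  Ax2 | Ex1 | Ax1 | Ex2
Number of blocks = 4

4


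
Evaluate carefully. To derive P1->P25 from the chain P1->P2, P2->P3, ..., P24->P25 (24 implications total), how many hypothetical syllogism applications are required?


With 24 implications in a chain connecting 25 propositions:
P1->P2, P2->P3, ..., P24->P25
Steps needed = (number of implications) - 1 = 24 - 1 = 23

23


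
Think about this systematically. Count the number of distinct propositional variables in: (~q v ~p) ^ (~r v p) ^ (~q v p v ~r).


Identify each variable that appears in the formula.
Variables found: p, q, r
Count = 3

3


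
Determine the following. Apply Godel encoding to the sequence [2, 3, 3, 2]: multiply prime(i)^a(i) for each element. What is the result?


Encode each element as an exponent of the corresponding prime:
  2^2 = 4
  3^3 = 27
  5^3 = 125
  7^2 = 49
Product = 4 * 27 * 125 * 49 = 661500

661500


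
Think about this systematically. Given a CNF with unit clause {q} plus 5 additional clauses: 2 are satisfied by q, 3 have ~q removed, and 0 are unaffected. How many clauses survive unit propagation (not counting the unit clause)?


Satisfied (removed): 2
Shortened (remain): 3
Unchanged (remain): 0
Remaining = 3 + 0 = 3

3


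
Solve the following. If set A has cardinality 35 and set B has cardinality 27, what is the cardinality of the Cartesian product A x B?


The Cartesian product A x B contains all ordered pairs (a, b).
|A x B| = |A| * |B| = 35 * 27 = 945

945


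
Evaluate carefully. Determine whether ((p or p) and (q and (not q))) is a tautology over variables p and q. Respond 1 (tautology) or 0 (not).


Check all 4 assignments:
p=0, q=0: 0
p=0, q=1: 0
p=1, q=0: 0
p=1, q=1: 0
Satisfying count = 0/4.
Tautology iff count = 4: no.

0


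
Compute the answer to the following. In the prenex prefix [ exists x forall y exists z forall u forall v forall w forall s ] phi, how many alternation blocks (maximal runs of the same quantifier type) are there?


Quantifier-type sequence: E A E A A A A  (A=forall, E=exists)
Group into maximal same-type runs:
  Ex1 | Ax1 | Ex1 | Ax4
Number of blocks = 4

4


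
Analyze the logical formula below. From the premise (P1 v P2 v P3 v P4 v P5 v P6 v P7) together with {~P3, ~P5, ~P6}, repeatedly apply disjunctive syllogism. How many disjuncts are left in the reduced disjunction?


Original disjuncts (7): P1, P2, P3, P4, P5, P6, P7
Negated (eliminate): ~P3, ~P5, ~P6
Remaining disjuncts: P1, P2, P4, P7
Count = 7 - 3 = 4

4


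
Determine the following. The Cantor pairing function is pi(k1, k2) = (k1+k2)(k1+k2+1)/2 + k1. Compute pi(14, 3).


k1 + k2 = 17
(k1+k2)(k1+k2+1)/2 = 17 * 18 / 2 = 153
pi = 153 + 14 = 167

167


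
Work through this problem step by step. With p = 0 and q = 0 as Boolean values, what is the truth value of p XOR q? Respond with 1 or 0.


p = 0, q = 0
Operation: p XOR q
Evaluate: 0 XOR 0 = 0

0


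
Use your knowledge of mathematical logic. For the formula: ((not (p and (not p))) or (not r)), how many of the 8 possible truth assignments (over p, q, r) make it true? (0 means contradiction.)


Check all 8 assignments:
p=0, q=0, r=0: 1
p=0, q=0, r=1: 1
p=0, q=1, r=0: 1
p=0, q=1, r=1: 1
p=1, q=0, r=0: 1
p=1, q=0, r=1: 1
p=1, q=1, r=0: 1
p=1, q=1, r=1: 1
Count of True = 8

8


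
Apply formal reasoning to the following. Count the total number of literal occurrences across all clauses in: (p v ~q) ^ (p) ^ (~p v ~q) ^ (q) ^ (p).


Counting literals in each clause:
Clause 1: 2 literal(s)
Clause 2: 1 literal(s)
Clause 3: 2 literal(s)
Clause 4: 1 literal(s)
Clause 5: 1 literal(s)
Total = 7

7


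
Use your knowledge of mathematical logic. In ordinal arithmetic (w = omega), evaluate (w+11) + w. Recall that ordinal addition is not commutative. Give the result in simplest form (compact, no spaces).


Compute (w+11) + w.
Ordinal + is associative but NOT commutative; for finite n>0, n + w = w but w + n stays w+n.
(w+11) + w = w + (11+w) = w + w = w*2 (the finite tail 11 is absorbed by the right w).
Result = w*2

w*2


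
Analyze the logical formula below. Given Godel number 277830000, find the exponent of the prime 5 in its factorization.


Factorize 277830000 by dividing by 5 repeatedly.
Division steps: 5 divides 277830000 exactly 4 time(s).
Exponent of 5 = 4

4


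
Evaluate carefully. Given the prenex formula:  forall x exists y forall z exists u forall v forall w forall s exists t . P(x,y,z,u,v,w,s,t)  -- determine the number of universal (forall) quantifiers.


Quantifier prefix: forall x exists y forall z exists u forall v forall w forall s exists t
Mark each quantifier type:
  U E U E U U U E
Universal count = 5, Existential count = 3
Asked for universal (forall) quantifiers: 5

5


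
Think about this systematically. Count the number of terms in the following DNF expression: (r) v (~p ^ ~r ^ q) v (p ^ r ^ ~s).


A DNF formula is a disjunction of terms (conjunctions).
Terms are separated by v.
Counting the disjuncts: 3 terms.

3


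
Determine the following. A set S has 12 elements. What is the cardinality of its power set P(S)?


The power set of a set with n elements has 2^n elements.
|P(S)| = 2^12 = 4096

4096


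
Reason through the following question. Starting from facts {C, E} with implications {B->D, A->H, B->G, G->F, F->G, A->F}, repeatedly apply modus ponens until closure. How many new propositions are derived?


Initial facts: {C, E}
Apply modus ponens to closure:
  (no implication fires)
Final known: {C, E}
New propositions: {(none)}
Count = 0

0


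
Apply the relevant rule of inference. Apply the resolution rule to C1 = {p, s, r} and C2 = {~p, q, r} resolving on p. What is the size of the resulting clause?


Remove p from C1 and ~p from C2.
C1 remainder: {s, r}
C2 remainder: {q, r}
Union (resolvent): {q, r, s}
Resolvent has 3 literal(s).

3


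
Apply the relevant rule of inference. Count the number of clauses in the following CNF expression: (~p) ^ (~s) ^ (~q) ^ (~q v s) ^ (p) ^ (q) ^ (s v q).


A CNF formula is a conjunction of clauses.
Clauses are separated by ^.
Counting the conjuncts: 7 clauses.

7


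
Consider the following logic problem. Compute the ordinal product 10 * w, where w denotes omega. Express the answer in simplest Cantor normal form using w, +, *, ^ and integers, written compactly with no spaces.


Compute 10 * w.
Ordinal * is associative and left-distributive over +, but NOT commutative; for finite n>1, n*w = w but w*n stays w*n.
For finite n>0, n * w = sup{n*k : k<w} = w. So 10 * w = w.
Result = w

w


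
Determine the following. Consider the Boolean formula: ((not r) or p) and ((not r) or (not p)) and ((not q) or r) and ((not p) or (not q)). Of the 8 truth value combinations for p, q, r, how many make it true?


Evaluate all 8 assignments for p, q, r:
p=0, q=0, r=0: 1
p=0, q=0, r=1: 0
p=0, q=1, r=0: 0
p=0, q=1, r=1: 0
p=1, q=0, r=0: 1
p=1, q=0, r=1: 0
p=1, q=1, r=0: 0
p=1, q=1, r=1: 0
Satisfying count = 2

2


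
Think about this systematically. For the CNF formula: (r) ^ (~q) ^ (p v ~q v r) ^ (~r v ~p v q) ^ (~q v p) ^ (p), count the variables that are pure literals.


Check each variable for pure literal status:
p: mixed (not pure)
q: mixed (not pure)
r: mixed (not pure)
Pure literal count = 0

0


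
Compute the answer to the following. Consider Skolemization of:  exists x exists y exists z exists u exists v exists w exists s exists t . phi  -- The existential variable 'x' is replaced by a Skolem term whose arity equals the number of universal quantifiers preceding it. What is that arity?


Quantifier prefix: exists x exists y exists z exists u exists v exists w exists s exists t
'x' is existentially quantified at position 1.
No universal quantifiers precede it.
Skolem function arity = 0 (a Skolem constant)

0


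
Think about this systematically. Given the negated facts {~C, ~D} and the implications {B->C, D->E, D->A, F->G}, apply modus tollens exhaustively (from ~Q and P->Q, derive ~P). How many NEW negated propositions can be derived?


Initial negated facts: {~C, ~D}
Apply modus tollens to closure:
  ~C and B->C  =>  ~B
Final negated: {~B, ~C, ~D}
New negations: {~B}
Count = 1

1


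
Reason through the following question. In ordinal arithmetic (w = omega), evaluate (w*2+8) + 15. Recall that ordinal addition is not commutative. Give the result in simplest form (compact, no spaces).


Compute (w*2+8) + 15.
Ordinal + is associative but NOT commutative; for finite n>0, n + w = w but w + n stays w+n.
By associativity: (w*2+8) + 15 = w*2 + (8+15) = w*2+23.
Result = w*2+23

w*2+23


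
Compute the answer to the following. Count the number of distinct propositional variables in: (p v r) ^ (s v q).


Identify each variable that appears in the formula.
Variables found: p, q, r, s
Count = 4

4


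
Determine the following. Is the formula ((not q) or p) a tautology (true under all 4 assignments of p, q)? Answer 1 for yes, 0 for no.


Check all 4 assignments:
p=0, q=0: 1
p=0, q=1: 0
p=1, q=0: 1
p=1, q=1: 1
Satisfying count = 3/4.
Tautology iff count = 4: no.

0


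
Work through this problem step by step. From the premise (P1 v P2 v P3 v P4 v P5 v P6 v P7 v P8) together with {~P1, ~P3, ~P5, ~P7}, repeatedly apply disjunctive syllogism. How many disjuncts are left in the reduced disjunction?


Original disjuncts (8): P1, P2, P3, P4, P5, P6, P7, P8
Negated (eliminate): ~P1, ~P3, ~P5, ~P7
Remaining disjuncts: P2, P4, P6, P8
Count = 8 - 4 = 4

4


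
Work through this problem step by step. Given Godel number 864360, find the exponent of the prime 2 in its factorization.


Factorize 864360 by dividing by 2 repeatedly.
Division steps: 2 divides 864360 exactly 3 time(s).
Exponent of 2 = 3

3


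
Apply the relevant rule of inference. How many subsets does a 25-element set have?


The power set of a set with n elements has 2^n elements.
|P(S)| = 2^25 = 33554432

33554432


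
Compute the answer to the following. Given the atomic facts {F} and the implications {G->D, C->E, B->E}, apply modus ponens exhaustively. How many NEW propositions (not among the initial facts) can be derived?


Initial facts: {F}
Apply modus ponens to closure:
  (no implication fires)
Final known: {F}
New propositions: {(none)}
Count = 0

0


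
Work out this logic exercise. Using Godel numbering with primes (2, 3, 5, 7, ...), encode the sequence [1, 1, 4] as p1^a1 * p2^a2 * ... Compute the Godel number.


Encode each element as an exponent of the corresponding prime:
  2^1 = 2
  3^1 = 3
  5^4 = 625
Product = 2 * 3 * 625 = 3750

3750


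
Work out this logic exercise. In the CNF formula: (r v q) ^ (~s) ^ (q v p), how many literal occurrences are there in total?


Counting literals in each clause:
Clause 1: 2 literal(s)
Clause 2: 1 literal(s)
Clause 3: 2 literal(s)
Total = 5

5


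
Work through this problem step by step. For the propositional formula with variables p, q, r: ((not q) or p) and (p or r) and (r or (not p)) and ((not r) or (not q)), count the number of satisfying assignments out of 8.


Evaluate all 8 assignments for p, q, r:
p=0, q=0, r=0: 0
p=0, q=0, r=1: 1
p=0, q=1, r=0: 0
p=0, q=1, r=1: 0
p=1, q=0, r=0: 0
p=1, q=0, r=1: 1
p=1, q=1, r=0: 0
p=1, q=1, r=1: 0
Satisfying count = 2

2


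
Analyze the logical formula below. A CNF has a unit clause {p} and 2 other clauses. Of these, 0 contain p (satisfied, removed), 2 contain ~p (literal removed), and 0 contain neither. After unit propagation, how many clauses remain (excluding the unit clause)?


Satisfied (removed): 0
Shortened (remain): 2
Unchanged (remain): 0
Remaining = 2 + 0 = 2

2


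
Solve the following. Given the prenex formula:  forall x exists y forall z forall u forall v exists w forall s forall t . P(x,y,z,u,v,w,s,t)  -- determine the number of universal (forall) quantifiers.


Quantifier prefix: forall x exists y forall z forall u forall v exists w forall s forall t
Mark each quantifier type:
  U E U U U E U U
Universal count = 6, Existential count = 2
Asked for universal (forall) quantifiers: 6

6


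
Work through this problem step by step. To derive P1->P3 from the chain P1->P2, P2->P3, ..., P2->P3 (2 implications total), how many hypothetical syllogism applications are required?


With 2 implications in a chain connecting 3 propositions:
P1->P2, P2->P3, ..., P2->P3
Steps needed = (number of implications) - 1 = 2 - 1 = 1

1


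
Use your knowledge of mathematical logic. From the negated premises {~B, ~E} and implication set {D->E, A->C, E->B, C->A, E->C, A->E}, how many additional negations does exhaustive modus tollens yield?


Initial negated facts: {~B, ~E}
Apply modus tollens to closure:
  ~E and D->E  =>  ~D
  ~E and A->E  =>  ~A
  ~A and C->A  =>  ~C
Final negated: {~A, ~B, ~C, ~D, ~E}
New negations: {~A, ~C, ~D}
Count = 3

3


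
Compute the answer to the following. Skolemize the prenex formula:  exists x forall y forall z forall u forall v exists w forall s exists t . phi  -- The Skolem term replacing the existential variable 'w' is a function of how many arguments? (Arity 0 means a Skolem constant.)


Quantifier prefix: exists x forall y forall z forall u forall v exists w forall s exists t
'w' is existentially quantified at position 6.
Universal variables preceding it: y, z, u, v
Skolem function arity = 4

4


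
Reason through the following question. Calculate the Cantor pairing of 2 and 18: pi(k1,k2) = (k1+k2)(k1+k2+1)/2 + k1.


k1 + k2 = 20
(k1+k2)(k1+k2+1)/2 = 20 * 21 / 2 = 210
pi = 210 + 2 = 212

212


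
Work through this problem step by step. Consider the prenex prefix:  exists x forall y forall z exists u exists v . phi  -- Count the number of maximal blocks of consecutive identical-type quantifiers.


Quantifier-type sequence: E A A E E  (A=forall, E=exists)
Group into maximal same-type runs:
  Ex1 | Ax2 | Ex2
Number of blocks = 3

3


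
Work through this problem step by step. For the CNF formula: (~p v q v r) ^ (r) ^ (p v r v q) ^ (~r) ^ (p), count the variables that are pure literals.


Check each variable for pure literal status:
p: mixed (not pure)
q: pure positive
r: mixed (not pure)
Pure literal count = 1

1


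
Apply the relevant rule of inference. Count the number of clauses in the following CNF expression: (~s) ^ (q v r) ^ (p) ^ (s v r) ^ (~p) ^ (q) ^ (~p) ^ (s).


A CNF formula is a conjunction of clauses.
Clauses are separated by ^.
Counting the conjuncts: 8 clauses.

8


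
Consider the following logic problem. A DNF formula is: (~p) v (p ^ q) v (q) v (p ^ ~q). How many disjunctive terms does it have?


A DNF formula is a disjunction of terms (conjunctions).
Terms are separated by v.
Counting the disjuncts: 4 terms.

4


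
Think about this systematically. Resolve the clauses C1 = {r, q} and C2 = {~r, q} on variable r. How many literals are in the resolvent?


Remove r from C1 and ~r from C2.
C1 remainder: {q}
C2 remainder: {q}
Union (resolvent): {q}
Resolvent has 1 literal(s).

1


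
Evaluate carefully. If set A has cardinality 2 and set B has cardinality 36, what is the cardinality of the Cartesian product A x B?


The Cartesian product A x B contains all ordered pairs (a, b).
|A x B| = |A| * |B| = 2 * 36 = 72

72


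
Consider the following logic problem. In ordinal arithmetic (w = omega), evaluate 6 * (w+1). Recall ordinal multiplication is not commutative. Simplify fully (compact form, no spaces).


Compute 6 * (w+1).
Ordinal * is associative and left-distributive over +, but NOT commutative; for finite n>1, n*w = w but w*n stays w*n.
By left-distributivity: 6 * (w+1) = 6*w + 6*1 = w + 6 = w+6.
Result = w+6

w+6


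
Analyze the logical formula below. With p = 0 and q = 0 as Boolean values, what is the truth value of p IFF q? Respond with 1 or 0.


p = 0, q = 0
Operation: p IFF q
Evaluate: 0 IFF 0 = 1

1


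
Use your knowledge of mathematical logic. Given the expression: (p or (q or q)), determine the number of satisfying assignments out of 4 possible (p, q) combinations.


Check all 4 assignments:
p=0, q=0: 0
p=0, q=1: 1
p=1, q=0: 1
p=1, q=1: 1
Count of True = 3

3


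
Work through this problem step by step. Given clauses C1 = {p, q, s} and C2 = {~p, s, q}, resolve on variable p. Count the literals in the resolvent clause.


Remove p from C1 and ~p from C2.
C1 remainder: {q, s}
C2 remainder: {s, q}
Union (resolvent): {q, s}
Resolvent has 2 literal(s).

2


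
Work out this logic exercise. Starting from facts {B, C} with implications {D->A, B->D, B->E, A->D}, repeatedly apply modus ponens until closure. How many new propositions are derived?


Initial facts: {B, C}
Apply modus ponens to closure:
  B and B->D  =>  D
  B and B->E  =>  E
  D and D->A  =>  A
Final known: {A, B, C, D, E}
New propositions: {A, D, E}
Count = 3

3


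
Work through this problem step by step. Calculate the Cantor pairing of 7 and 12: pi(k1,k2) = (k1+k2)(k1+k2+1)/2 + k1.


k1 + k2 = 19
(k1+k2)(k1+k2+1)/2 = 19 * 20 / 2 = 190
pi = 190 + 7 = 197

197


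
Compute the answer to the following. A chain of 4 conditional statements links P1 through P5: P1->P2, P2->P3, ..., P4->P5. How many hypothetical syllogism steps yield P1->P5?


With 4 implications in a chain connecting 5 propositions:
P1->P2, P2->P3, ..., P4->P5
Steps needed = (number of implications) - 1 = 4 - 1 = 3

3


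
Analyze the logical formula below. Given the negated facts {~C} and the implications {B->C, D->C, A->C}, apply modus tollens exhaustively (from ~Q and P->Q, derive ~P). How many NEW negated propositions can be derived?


Initial negated facts: {~C}
Apply modus tollens to closure:
  ~C and B->C  =>  ~B
  ~C and D->C  =>  ~D
  ~C and A->C  =>  ~A
Final negated: {~A, ~B, ~C, ~D}
New negations: {~A, ~B, ~D}
Count = 3

3


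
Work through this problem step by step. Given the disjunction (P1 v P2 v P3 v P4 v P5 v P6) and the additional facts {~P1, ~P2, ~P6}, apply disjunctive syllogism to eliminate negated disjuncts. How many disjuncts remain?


Original disjuncts (6): P1, P2, P3, P4, P5, P6
Negated (eliminate): ~P1, ~P2, ~P6
Remaining disjuncts: P3, P4, P5
Count = 6 - 3 = 3

3


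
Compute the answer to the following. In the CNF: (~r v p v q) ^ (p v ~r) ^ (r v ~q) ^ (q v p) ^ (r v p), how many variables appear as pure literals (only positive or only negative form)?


Check each variable for pure literal status:
p: pure positive
q: mixed (not pure)
r: mixed (not pure)
Pure literal count = 1

1


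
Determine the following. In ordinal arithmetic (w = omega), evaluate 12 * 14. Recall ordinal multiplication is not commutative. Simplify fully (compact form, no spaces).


Compute 12 * 14.
Ordinal * is associative and left-distributive over +, but NOT commutative; for finite n>1, n*w = w but w*n stays w*n.
Both finite; ordinal * agrees with natural *: 12 * 14 = 168.
Result = 168

168
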